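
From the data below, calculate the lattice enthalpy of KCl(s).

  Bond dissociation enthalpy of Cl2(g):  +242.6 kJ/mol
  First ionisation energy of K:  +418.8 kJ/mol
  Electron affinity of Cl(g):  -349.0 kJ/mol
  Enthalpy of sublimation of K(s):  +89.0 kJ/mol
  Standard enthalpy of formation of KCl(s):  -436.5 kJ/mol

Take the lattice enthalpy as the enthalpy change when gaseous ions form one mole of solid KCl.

ΔHf° = 1·ΔHsub + 1·(ΣIE) + 1/2·D(Cl2) + 1·EA + U
-436.5 = 1·(+89.0) + 1·(+418.8) + 1/2·(+242.6) + 1·(-349.0) + U
U = -436.5 − (+280.1) = -716.6 kJ/mol

U = -716.6 kJ/mol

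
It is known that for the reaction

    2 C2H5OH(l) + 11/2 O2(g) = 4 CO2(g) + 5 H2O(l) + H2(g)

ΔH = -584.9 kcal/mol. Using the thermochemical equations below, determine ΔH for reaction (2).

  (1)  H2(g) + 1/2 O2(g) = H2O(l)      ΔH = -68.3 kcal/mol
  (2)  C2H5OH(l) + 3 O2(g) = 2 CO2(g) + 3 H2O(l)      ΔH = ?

(1) reversed (reverse to put H2(g) on the product side): +68.3 kcal/mol
(2) × 2 (×2 to match 2 C2H5OH(l) in the target): contributes 2·x
-584.9 = (+68.3) + 2·x
x = (-584.9 − (+68.3)) / (2) = -326.6 kcal/mol

ΔH = -326.6 kcal/mol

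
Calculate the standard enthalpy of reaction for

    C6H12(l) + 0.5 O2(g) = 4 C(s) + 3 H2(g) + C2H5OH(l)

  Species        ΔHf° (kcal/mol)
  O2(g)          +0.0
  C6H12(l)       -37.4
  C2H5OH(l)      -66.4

Products: 4·(+0.0) + 3·(+0.0) + 1·(-66.4) = -66.4
Reactants: 1·(-37.4) + 1/2·(+0.0) = -37.4
ΔHrxn = (-66.4) − (-37.4) = -29.0 kcal/mol

ΔHrxn = -29.0 kcal/mol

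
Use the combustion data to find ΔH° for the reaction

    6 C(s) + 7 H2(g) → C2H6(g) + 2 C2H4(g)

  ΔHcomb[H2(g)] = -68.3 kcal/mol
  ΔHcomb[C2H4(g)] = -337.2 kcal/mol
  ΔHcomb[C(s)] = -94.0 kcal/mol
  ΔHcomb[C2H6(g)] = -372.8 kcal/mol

ΔH° = 5.1 kcal/mol

Using ΔH = Σ nΔHc°(reactants) − Σ nΔHc°(products):
= [6·(-94.0) + 7·(-68.3)] − [1·(-372.8) + 2·(-337.2)]
= 5.1 kcal/mol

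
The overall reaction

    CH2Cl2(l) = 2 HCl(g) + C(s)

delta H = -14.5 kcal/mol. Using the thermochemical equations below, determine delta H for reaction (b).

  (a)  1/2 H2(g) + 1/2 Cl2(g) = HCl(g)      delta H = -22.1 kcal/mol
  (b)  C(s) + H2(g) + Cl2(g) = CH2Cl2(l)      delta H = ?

delta H = -29.7 kcal/mol

(a) × 2: (2)·(-22.1) = -44.2 kcal/mol
(b) reversed: contributes −x
-14.5 = (-44.2) − x
x = (-14.5 − (-44.2)) / (-1) = -29.7 kcal/mol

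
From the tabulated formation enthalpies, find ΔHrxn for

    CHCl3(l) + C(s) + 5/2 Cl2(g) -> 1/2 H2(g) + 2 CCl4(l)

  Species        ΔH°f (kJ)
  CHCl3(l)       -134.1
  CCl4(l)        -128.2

Products: 1/2·(+0.0) + 2·(-128.2) = -256.4
Reactants: 1·(-134.1) + 1·(+0.0) + 5/2·(+0.0) = -134.1
ΔHrxn = (-256.4) − (-134.1) = -122.3 kJ

ΔHrxn = -122.3 kJ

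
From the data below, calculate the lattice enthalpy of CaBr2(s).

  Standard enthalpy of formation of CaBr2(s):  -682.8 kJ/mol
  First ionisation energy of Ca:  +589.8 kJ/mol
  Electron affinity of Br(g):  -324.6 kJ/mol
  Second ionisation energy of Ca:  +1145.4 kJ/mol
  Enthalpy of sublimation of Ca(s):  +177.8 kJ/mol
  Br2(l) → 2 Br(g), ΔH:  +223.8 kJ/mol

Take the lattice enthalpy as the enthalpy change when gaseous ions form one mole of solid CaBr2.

U = -2170.4 kJ/mol

ΔHf° = 1·ΔHsub + 1·(ΣIE) + 1·D(Br2) + 2·EA + U
-682.8 = 1·(+177.8) + 1·(+1735.2) + 1·(+223.8) + 2·(-324.6) + U
U = -682.8 − (+1487.6) = -2170.4 kJ/mol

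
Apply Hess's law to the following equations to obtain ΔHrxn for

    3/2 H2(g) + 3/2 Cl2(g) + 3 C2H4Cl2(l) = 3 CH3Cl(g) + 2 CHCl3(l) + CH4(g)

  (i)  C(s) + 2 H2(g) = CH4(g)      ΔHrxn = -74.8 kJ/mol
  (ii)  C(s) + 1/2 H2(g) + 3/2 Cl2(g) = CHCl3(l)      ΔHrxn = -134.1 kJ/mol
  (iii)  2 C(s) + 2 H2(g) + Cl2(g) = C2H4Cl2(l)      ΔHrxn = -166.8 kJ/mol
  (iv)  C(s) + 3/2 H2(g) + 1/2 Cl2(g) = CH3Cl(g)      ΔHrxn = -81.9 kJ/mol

(i) as written (CH4(g) already on the product side): -74.8 kJ/mol
(ii) × 2 (×2 to match 2 CHCl3(l) in the target): (2)·(-134.1) = -268.2 kJ/mol
(iii) reversed and × 3 (C2H4Cl2(l) must end up as a reactant; scale by 3 for the 3 C2H4Cl2(l)): (-3)·(-166.8) = +500.4 kJ/mol
(iv) × 3 (×3 to match 3 CH3Cl(g) in the target): (3)·(-81.9) = -245.7 kJ/mol
ΔHrxn = (-74.8) + (-268.2) + (+500.4) + (-245.7) = -88.3 kJ/mol

ΔHrxn = -88.3 kJ/mol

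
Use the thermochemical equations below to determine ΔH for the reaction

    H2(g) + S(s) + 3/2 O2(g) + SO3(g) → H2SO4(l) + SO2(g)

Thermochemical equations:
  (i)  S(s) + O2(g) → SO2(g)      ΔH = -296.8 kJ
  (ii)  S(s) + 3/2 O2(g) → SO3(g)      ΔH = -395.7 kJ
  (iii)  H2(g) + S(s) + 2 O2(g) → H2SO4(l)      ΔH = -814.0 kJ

ΔH = -715.1 kJ

(i) as written: -296.8 kJ
(ii) reversed: +395.7 kJ
(iii) as written: -814.0 kJ
Combining the equations, ΔH = (1)·(-296.8) + (-1)·(-395.7) + (1)·(-814.0) = -715.1 kJ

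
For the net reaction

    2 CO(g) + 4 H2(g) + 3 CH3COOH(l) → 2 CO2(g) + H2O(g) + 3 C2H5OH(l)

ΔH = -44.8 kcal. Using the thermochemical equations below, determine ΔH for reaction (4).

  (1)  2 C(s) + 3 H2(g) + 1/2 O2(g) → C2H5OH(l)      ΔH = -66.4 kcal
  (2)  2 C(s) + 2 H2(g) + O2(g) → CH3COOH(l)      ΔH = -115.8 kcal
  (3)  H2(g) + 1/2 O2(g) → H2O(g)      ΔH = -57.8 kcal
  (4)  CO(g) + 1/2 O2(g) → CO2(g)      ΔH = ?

(1) × 3 (scale by 3 for the 3 C2H5OH(l)): (3)·(-66.4) = -199.2 kcal
(2) reversed and × 3 (CH3COOH(l) must end up as a reactant; scale by 3 for the 3 CH3COOH(l)): (-3)·(-115.8) = +347.4 kcal
(3) as written (H2O(g) already on the product side): -57.8 kcal
(4) × 2 (×2 to match 2 CO(g) in the target): contributes 2·x
-44.8 = (-199.2) + (+347.4) + (-57.8) + 2·x
x = (-44.8 − (+90.4)) / (2) = -67.6 kcal

ΔH = -67.6 kcal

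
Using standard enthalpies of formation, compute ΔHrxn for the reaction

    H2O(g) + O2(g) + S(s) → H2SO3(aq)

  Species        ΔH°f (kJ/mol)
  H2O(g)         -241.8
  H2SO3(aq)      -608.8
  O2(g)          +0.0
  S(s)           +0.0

ΔHrxn = -367.0 kJ/mol

ΔH°rxn = Σ nΔHf°(products) − Σ nΔHf°(reactants).
Products: 1·(-608.8) = -608.8
Reactants: 1·(-241.8) + 1·(+0.0) + 1·(+0.0) = -241.8
ΔHrxn = (-608.8) − (-241.8) = -367.0 kJ/mol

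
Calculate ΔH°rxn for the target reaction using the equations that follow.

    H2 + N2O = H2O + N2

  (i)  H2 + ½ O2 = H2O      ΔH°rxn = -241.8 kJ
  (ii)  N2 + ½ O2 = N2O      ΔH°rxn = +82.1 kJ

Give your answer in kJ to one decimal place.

ΔH°rxn = -323.9 kJ

(i) as written: -241.8 kJ
(ii) reversed: -82.1 kJ
ΔH°rxn = (1)·(-241.8) + (-1)·(+82.1) = -323.9 kJ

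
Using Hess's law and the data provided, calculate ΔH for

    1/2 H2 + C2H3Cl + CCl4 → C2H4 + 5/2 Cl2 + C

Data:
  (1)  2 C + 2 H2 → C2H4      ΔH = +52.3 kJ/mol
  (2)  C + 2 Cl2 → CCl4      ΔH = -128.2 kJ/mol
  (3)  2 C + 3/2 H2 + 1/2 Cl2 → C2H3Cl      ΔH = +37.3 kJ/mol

(1) as written (C2H4 already on the product side): +52.3 kJ/mol
(2) reversed (CCl4 must end up as a reactant): +128.2 kJ/mol
(3) reversed (C2H3Cl must end up as a reactant): -37.3 kJ/mol
ΔH = (+52.3) + (+128.2) + (-37.3) = 143.2 kJ/mol

ΔH = 143.2 kJ/mol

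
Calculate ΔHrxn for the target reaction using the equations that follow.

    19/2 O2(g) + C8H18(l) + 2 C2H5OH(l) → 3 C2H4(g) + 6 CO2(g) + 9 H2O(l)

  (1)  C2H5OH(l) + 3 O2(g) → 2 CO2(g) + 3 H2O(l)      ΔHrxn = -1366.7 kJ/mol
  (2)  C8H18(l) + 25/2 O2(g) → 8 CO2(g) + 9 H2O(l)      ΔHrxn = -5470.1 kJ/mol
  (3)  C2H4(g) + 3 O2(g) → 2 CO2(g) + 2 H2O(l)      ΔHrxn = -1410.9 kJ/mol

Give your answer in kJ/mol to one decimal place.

(1) × 2: (2)·(-1366.7) = -2733.4 kJ/mol
(2) as written: -5470.1 kJ/mol
(3) reversed and × 3: (-3)·(-1410.9) = +4232.7 kJ/mol
By Hess's law, ΔHrxn = (2)·(-1366.7) + (1)·(-5470.1) + (-3)·(-1410.9) = -3970.8 kJ/mol

ΔHrxn = -3970.8 kJ/mol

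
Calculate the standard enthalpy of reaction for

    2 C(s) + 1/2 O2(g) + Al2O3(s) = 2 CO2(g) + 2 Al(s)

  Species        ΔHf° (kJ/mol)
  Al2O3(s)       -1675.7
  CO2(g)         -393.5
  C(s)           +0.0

ΔH°rxn = Σ nΔHf°(products) − Σ nΔHf°(reactants).
Products: 2·(-393.5) + 2·(+0.0) = -787.0
Reactants: 2·(+0.0) + 1/2·(+0.0) + 1·(-1675.7) = -1675.7
ΔH_rxn = (-787.0) − (-1675.7) = 888.7 kJ/mol

ΔH_rxn = 888.7 kJ/mol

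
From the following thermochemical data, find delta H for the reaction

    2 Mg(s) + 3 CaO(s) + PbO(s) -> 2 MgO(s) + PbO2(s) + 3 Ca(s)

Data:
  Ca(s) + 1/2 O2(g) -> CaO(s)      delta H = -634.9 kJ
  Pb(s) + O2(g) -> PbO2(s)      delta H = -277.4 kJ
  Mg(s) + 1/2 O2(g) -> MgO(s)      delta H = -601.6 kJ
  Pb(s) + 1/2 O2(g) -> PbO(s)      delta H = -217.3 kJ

delta H = 641.4 kJ

equation 1 reversed and × 3 (CaO(s) must end up as a reactant; ×3 to match 3 CaO(s) in the target): (-3)·(-634.9) = +1904.7 kJ
equation 2 as written (PbO2(s) already on the product side): -277.4 kJ
equation 3 × 2 (scale by 2 for the 2 MgO(s)): (2)·(-601.6) = -1203.2 kJ
equation 4 reversed (PbO(s) must end up as a reactant): +217.3 kJ
Since enthalpy is a state function, delta H = (-3)·(-634.9) + (1)·(-277.4) + (2)·(-601.6) + (-1)·(-217.3) = 641.4 kJ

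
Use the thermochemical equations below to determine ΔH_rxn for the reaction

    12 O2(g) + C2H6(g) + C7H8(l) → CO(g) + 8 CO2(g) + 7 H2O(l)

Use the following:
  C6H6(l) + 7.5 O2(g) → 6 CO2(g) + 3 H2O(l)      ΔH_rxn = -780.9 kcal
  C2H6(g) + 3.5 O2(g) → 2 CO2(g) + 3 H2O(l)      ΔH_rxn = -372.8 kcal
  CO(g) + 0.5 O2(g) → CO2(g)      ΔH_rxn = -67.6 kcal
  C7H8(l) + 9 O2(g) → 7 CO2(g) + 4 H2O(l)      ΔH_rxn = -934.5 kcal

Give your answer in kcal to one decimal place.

equation 1: not needed.
equation 2 as written: -372.8 kcal
equation 3 reversed: +67.6 kcal
equation 4 as written: -934.5 kcal
ΔH_rxn = (-372.8) + (+67.6) + (-934.5) = -1239.7 kcal

ΔH_rxn = -1239.7 kcal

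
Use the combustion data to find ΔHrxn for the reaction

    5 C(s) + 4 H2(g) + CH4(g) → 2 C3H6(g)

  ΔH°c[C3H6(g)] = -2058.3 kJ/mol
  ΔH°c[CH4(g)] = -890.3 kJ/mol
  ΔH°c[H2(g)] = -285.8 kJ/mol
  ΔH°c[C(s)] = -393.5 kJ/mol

Using ΔH = Σ nΔHc°(reactants) − Σ nΔHc°(products):
= [5·(-393.5) + 4·(-285.8) + 1·(-890.3)] − [2·(-2058.3)]
= 115.6 kJ/mol

ΔHrxn = 115.6 kJ/mol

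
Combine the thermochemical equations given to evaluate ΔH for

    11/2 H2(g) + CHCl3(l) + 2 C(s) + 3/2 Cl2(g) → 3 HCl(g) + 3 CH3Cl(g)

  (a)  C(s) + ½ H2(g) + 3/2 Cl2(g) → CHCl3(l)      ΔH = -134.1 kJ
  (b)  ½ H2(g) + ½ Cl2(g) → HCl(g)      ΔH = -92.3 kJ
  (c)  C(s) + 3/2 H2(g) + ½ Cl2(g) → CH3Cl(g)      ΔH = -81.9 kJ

(a) reversed (CHCl3(l) must end up as a reactant): +134.1 kJ
(b) × 3 (×3 to match 3 HCl(g) in the target): (3)·(-92.3) = -276.9 kJ
(c) × 3 (×3 to match 3 CH3Cl(g) in the target): (3)·(-81.9) = -245.7 kJ
Summing the manipulated equations, ΔH = (-1)·(-134.1) + (3)·(-92.3) + (3)·(-81.9) = -388.5 kJ

ΔH = -388.5 kJ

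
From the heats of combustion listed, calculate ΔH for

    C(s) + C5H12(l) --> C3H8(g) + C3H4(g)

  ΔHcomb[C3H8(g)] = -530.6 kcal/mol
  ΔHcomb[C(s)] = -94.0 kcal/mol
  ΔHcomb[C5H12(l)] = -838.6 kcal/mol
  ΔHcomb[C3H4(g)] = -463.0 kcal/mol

ΔH = 61.0 kcal/mol

Using ΔH = Σ nΔHc°(reactants) − Σ nΔHc°(products):
= [1·(-94.0) + 1·(-838.6)] − [1·(-530.6) + 1·(-463.0)]
= 61.0 kcal/mol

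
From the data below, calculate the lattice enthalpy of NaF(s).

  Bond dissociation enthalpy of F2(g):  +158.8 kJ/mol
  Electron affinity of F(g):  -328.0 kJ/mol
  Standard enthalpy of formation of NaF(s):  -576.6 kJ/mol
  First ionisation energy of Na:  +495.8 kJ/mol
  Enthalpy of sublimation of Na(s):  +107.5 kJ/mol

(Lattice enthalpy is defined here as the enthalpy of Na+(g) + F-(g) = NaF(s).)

ΔHf° = 1·ΔHsub + 1·(ΣIE) + 1/2·D(F2) + 1·EA + U
-576.6 = 1·(+107.5) + 1·(+495.8) + 1/2·(+158.8) + 1·(-328.0) + U
U = -576.6 − (+354.7) = -931.3 kJ/mol

U = -931.3 kJ/mol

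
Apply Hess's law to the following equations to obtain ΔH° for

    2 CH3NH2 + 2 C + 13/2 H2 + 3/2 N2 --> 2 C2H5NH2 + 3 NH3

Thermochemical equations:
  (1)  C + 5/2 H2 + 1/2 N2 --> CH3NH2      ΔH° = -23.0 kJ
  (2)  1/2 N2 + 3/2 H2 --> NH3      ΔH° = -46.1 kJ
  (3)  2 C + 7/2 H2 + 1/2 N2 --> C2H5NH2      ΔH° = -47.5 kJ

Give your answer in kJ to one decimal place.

ΔH° = -187.3 kJ

(1) reversed and × 2 (reverse to put CH3NH2 on the reactant side; ×2 to match 2 CH3NH2 in the target): (-2)·(-23.0) = +46.0 kJ
(2) × 3 (scale by 3 for the 3 NH3): (3)·(-46.1) = -138.3 kJ
(3) × 2 (×2 to match 2 C2H5NH2 in the target): (2)·(-47.5) = -95.0 kJ
Combining the equations, ΔH° = (+46.0) + (-138.3) + (-95.0) = -187.3 kJ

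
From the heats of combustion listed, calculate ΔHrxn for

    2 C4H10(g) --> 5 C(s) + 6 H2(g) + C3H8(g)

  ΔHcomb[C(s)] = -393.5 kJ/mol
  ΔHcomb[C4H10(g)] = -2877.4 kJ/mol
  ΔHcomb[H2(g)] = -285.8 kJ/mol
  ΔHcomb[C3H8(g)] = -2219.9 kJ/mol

With combustion enthalpies, reactants minus products:
= [2·(-2877.4)] − [5·(-393.5) + 6·(-285.8) + 1·(-2219.9)]
= 147.4 kJ/mol

ΔHrxn = 147.4 kJ/mol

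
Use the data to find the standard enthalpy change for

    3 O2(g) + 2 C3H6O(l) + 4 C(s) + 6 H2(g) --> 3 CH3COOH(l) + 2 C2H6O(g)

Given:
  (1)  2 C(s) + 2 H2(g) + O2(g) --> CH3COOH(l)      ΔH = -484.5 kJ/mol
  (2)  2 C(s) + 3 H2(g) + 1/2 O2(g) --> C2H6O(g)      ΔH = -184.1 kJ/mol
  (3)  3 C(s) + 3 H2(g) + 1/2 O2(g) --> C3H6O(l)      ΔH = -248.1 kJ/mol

ΔH = -1325.5 kJ/mol

(1) × 3 (scale by 3 for the 3 CH3COOH(l)): (3)·(-484.5) = -1453.5 kJ/mol
(2) × 2 (×2 to match 2 C2H6O(g) in the target): (2)·(-184.1) = -368.2 kJ/mol
(3) reversed and × 2 (C3H6O(l) must end up as a reactant; scale by 2 for the 2 C3H6O(l)): (-2)·(-248.1) = +496.2 kJ/mol
ΔH = (-1453.5) + (-368.2) + (+496.2) = -1325.5 kJ/mol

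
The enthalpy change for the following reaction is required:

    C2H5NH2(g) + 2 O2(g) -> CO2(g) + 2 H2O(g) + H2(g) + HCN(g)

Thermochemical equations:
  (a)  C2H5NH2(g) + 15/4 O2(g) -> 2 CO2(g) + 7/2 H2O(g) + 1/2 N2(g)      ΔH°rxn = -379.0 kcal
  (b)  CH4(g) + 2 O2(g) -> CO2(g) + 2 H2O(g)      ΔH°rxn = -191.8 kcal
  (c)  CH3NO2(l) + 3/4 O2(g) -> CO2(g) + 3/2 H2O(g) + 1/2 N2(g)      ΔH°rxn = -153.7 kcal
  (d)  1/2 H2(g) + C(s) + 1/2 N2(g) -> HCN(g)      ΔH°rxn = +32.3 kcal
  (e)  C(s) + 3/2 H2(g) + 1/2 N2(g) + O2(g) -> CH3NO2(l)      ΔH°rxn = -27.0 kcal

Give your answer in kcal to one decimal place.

(a) as written: -379.0 kcal
(b): not needed.
(c) reversed: +153.7 kcal
(d) as written: +32.3 kcal
(e) reversed: +27.0 kcal
Summing the manipulated equations, ΔH°rxn = (-379.0) + (+153.7) + (+32.3) + (+27.0) = -166.0 kcal

ΔH°rxn = -166.0 kcal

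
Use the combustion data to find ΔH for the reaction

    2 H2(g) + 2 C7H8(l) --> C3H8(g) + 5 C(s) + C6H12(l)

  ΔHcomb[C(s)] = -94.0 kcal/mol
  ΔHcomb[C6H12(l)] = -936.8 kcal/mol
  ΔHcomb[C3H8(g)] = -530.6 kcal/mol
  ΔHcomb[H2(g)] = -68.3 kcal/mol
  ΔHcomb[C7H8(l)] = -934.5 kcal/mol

ΔH = -68.2 kcal/mol

With combustion enthalpies, reactants minus products:
= [2·(-68.3) + 2·(-934.5)] − [1·(-530.6) + 5·(-94.0) + 1·(-936.8)]
= -68.2 kcal/mol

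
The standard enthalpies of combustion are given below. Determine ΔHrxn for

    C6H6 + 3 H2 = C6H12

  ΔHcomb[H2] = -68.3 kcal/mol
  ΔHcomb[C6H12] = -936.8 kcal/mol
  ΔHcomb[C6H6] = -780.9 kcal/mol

ΔHrxn = -49.0 kcal/mol

Using ΔH = Σ nΔHc°(reactants) − Σ nΔHc°(products):
= [1·(-780.9) + 3·(-68.3)] − [1·(-936.8)]
= -49.0 kcal/mol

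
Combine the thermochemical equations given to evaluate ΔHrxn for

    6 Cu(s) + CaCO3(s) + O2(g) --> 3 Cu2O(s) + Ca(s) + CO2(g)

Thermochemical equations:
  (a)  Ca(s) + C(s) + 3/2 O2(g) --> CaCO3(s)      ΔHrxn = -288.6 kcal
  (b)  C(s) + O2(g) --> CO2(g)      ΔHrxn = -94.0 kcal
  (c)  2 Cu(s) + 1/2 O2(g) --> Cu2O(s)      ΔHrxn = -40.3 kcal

(a) reversed: +288.6 kcal
(b) as written: -94.0 kcal
(c) × 3: (3)·(-40.3) = -120.9 kcal
Since enthalpy is a state function, ΔHrxn = (-1)·(-288.6) + (1)·(-94.0) + (3)·(-40.3) = 73.7 kcal

ΔHrxn = 73.7 kcal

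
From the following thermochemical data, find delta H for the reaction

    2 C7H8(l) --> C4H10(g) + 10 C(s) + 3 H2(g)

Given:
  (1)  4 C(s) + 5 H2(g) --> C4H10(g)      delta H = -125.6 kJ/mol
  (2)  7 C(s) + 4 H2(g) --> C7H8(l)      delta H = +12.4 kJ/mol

delta H = -150.4 kJ/mol

(1) as written (C4H10(g) already on the product side): -125.6 kJ/mol
(2) reversed and × 2 (reverse to put C7H8(l) on the reactant side; ×2 to match 2 C7H8(l) in the target): (-2)·(+12.4) = -24.8 kJ/mol
delta H = (1)·(-125.6) + (-2)·(+12.4) = -150.4 kJ/mol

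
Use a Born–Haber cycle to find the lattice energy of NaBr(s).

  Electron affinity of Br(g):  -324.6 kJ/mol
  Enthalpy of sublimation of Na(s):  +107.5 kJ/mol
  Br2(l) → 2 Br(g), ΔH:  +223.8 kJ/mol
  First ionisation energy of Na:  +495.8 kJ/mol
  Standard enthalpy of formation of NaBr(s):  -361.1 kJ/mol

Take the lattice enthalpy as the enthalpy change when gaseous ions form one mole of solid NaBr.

ΔHf° = 1·ΔHsub + 1·(ΣIE) + 1/2·D(Br2) + 1·EA + U
-361.1 = 1·(+107.5) + 1·(+495.8) + 1/2·(+223.8) + 1·(-324.6) + U
U = -361.1 − (+390.6) = -751.7 kJ/mol

U = -751.7 kJ/mol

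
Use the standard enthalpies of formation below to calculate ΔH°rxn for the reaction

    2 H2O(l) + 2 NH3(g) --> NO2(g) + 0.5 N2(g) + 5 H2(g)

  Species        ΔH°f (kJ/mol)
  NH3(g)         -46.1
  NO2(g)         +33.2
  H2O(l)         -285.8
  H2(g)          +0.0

ΔH°rxn = 697.0 kJ/mol

Products: 1·(+33.2) + 1/2·(+0.0) + 5·(+0.0) = +33.2
Reactants: 2·(-285.8) + 2·(-46.1) = -663.8
ΔH°rxn = (+33.2) − (-663.8) = 697.0 kJ/mol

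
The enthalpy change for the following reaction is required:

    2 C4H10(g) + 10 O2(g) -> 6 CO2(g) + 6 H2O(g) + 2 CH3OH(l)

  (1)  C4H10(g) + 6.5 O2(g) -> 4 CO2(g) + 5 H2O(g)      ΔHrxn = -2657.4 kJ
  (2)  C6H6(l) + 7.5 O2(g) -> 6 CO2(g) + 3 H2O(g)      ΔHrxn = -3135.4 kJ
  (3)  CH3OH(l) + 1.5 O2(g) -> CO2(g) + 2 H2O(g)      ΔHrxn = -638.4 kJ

(1) × 2: (2)·(-2657.4) = -5314.8 kJ
(2): not needed.
(3) reversed and × 2: (-2)·(-638.4) = +1276.8 kJ
Combining the equations, ΔHrxn = (2)·(-2657.4) + (-2)·(-638.4) = -4038.0 kJ

ΔHrxn = -4038.0 kJ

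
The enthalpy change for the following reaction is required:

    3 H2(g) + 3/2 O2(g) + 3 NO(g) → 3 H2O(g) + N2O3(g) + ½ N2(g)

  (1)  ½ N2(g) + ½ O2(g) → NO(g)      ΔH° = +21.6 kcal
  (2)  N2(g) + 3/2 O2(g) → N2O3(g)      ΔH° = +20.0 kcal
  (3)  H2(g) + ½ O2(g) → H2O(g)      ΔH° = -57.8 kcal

(1) reversed and × 3 (reverse to put NO(g) on the reactant side; ×3 to match 3 NO(g) in the target): (-3)·(+21.6) = -64.8 kcal
(2) as written (N2O3(g) already on the product side): +20.0 kcal
(3) × 3 (×3 to match 3 H2O(g) in the target): (3)·(-57.8) = -173.4 kcal
ΔH° = (-3)·(+21.6) + (1)·(+20.0) + (3)·(-57.8) = -218.2 kcal

ΔH° = -218.2 kcal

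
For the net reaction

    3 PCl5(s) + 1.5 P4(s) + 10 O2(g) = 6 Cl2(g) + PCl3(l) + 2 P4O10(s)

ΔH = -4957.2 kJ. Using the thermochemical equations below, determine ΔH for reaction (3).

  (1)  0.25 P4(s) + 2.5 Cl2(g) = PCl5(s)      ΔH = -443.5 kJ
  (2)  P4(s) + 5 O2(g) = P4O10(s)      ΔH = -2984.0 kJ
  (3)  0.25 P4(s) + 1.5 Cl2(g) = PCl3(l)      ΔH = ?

(1) reversed and × 3: (-3)·(-443.5) = +1330.5 kJ
(2) × 2: (2)·(-2984.0) = -5968.0 kJ
(3) as written: contributes x
-4957.2 = (+1330.5) + (-5968.0) + x
x = (-4957.2 − (-4637.5)) / (1) = -319.7 kJ

ΔH = -319.7 kJ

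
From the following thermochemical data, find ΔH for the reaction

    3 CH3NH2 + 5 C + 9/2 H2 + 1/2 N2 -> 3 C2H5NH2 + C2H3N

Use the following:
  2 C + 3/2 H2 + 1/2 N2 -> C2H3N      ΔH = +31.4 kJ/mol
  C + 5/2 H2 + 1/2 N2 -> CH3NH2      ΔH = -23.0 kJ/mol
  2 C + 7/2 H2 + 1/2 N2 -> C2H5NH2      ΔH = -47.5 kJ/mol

equation 1 as written: +31.4 kJ/mol
equation 2 reversed and × 3: (-3)·(-23.0) = +69.0 kJ/mol
equation 3 × 3: (3)·(-47.5) = -142.5 kJ/mol
ΔH = (1)·(+31.4) + (-3)·(-23.0) + (3)·(-47.5) = -42.1 kJ/mol

ΔH = -42.1 kJ/mol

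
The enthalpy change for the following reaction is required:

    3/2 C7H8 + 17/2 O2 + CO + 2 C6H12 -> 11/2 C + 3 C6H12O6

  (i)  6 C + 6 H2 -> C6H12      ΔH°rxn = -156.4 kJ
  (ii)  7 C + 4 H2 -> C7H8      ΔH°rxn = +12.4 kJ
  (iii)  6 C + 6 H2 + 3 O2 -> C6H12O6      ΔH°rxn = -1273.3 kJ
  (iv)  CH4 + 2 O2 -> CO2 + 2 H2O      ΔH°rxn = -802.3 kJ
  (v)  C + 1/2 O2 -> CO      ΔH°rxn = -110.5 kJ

ΔH°rxn = -3415.2 kJ

(i) reversed and × 2 (C6H12 must end up as a reactant; ×2 to match 2 C6H12 in the target): (-2)·(-156.4) = +312.8 kJ
(ii) reversed and × 3/2 (C7H8 must end up as a reactant; ×3/2 to match 3/2 C7H8 in the target): (-3/2)·(+12.4) = -18.6 kJ
(iii) × 3 (scale by 3 for the 3 C6H12O6): (3)·(-1273.3) = -3819.9 kJ
(iv): not needed (CH4 appears nowhere else).
(v) reversed (reverse to put CO on the reactant side): +110.5 kJ
Summing the manipulated equations, ΔH°rxn = (+312.8) + (-18.6) + (-3819.9) + (+110.5) = -3415.2 kJ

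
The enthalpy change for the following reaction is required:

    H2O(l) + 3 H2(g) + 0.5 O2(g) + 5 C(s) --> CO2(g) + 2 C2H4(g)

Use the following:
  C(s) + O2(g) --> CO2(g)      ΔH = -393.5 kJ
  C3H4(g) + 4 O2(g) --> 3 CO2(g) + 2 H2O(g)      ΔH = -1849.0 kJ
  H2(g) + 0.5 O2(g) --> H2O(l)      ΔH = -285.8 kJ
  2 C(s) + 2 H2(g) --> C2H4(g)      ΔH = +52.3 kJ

ΔH = -3.1 kJ

equation 1 as written: -393.5 kJ
equation 2: not needed (C3H4(g) appears nowhere else).
equation 3 reversed (reverse to put H2O(l) on the reactant side): +285.8 kJ
equation 4 × 2 (×2 to match 2 C2H4(g) in the target): (2)·(+52.3) = +104.6 kJ
By Hess's law, ΔH = (-393.5) + (+285.8) + (+104.6) = -3.1 kJ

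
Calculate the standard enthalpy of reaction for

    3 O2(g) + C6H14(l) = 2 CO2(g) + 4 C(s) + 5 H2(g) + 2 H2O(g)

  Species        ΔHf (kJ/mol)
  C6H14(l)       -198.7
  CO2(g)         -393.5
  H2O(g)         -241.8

Products: 2·(-393.5) + 4·(+0.0) + 5·(+0.0) + 2·(-241.8) = -1270.6
Reactants: 3·(+0.0) + 1·(-198.7) = -198.7
ΔH_rxn = (-1270.6) − (-198.7) = -1071.9 kJ/mol

ΔH_rxn = -1071.9 kJ/mol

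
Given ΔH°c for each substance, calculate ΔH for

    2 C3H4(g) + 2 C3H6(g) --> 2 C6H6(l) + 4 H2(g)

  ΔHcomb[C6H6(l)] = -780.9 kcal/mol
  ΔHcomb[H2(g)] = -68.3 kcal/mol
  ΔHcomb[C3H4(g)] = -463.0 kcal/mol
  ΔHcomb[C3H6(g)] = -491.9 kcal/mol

ΔH = -74.8 kcal/mol

Using ΔH = Σ nΔHc°(reactants) − Σ nΔHc°(products):
= [2·(-463.0) + 2·(-491.9)] − [2·(-780.9) + 4·(-68.3)]
= -74.8 kcal/mol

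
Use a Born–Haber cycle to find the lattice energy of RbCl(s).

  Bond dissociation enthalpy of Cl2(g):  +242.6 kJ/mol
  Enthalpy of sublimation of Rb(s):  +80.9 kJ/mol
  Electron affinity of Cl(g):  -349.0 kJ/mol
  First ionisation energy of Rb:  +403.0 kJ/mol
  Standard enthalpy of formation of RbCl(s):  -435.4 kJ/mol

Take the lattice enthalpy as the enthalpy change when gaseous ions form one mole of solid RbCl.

ΔHf° = 1·ΔHsub + 1·(ΣIE) + 1/2·D(Cl2) + 1·EA + U
-435.4 = 1·(+80.9) + 1·(+403.0) + 1/2·(+242.6) + 1·(-349.0) + U
U = -435.4 − (+256.2) = -691.6 kJ/mol

U = -691.6 kJ/mol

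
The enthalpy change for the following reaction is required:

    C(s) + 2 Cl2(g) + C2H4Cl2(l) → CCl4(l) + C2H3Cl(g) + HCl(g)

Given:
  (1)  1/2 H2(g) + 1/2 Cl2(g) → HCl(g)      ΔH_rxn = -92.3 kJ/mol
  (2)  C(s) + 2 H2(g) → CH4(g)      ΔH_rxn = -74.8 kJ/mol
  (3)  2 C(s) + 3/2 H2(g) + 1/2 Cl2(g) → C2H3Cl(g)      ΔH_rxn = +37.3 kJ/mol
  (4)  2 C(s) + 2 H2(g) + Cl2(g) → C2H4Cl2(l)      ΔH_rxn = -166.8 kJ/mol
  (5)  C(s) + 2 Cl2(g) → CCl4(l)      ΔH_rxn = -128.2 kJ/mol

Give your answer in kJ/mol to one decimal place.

ΔH_rxn = -16.4 kJ/mol

(1) as written (HCl(g) already on the product side): -92.3 kJ/mol
(2): not needed (CH4(g) appears nowhere else).
(3) as written (C2H3Cl(g) already on the product side): +37.3 kJ/mol
(4) reversed (reverse to put C2H4Cl2(l) on the reactant side): +166.8 kJ/mol
(5) as written (CCl4(l) already on the product side): -128.2 kJ/mol
By Hess's law, ΔH_rxn = (-92.3) + (+37.3) + (+166.8) + (-128.2) = -16.4 kJ/mol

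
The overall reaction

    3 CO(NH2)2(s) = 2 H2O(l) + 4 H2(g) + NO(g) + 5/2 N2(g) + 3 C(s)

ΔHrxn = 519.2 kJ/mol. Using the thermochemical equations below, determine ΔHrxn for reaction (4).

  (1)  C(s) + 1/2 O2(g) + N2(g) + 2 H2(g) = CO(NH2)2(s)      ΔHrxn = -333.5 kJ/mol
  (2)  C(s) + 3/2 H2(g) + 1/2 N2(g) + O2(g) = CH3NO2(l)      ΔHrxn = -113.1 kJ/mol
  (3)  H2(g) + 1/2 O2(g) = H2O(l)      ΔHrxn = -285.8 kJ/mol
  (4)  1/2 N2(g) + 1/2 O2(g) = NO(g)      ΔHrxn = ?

ΔHrxn = 90.3 kJ/mol

(1) reversed and × 3 (CO(NH2)2(s) must end up as a reactant; scale by 3 for the 3 CO(NH2)2(s)): (-3)·(-333.5) = +1000.5 kJ/mol
(2): not needed (CH3NO2(l) appears nowhere else).
(3) × 2 (×2 to match 2 H2O(l) in the target): (2)·(-285.8) = -571.6 kJ/mol
(4) as written (NO(g) already on the product side): contributes x
+519.2 = (+1000.5) + (-571.6) + x
x = (+519.2 − (+428.9)) / (1) = 90.3 kJ/mol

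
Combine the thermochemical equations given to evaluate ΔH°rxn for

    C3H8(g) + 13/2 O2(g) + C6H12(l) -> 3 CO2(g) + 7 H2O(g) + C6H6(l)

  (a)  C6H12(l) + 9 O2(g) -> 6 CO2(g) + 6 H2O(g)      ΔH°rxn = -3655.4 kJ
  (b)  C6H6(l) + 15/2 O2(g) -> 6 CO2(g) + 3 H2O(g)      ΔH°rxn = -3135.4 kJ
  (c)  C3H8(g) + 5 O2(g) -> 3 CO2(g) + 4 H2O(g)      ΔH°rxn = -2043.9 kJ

ΔH°rxn = -2563.9 kJ

(a) as written (C6H12(l) already on the reactant side): -3655.4 kJ
(b) reversed (C6H6(l) must end up as a product): +3135.4 kJ
(c) as written (C3H8(g) already on the reactant side): -2043.9 kJ
ΔH°rxn = (1)·(-3655.4) + (-1)·(-3135.4) + (1)·(-2043.9) = -2563.9 kJ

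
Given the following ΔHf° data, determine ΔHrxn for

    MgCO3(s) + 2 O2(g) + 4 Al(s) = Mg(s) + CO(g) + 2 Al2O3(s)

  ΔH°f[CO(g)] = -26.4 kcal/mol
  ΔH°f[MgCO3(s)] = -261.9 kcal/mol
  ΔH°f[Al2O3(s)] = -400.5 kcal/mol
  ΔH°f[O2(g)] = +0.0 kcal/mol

Products: 1·(+0.0) + 1·(-26.4) + 2·(-400.5) = -827.4
Reactants: 1·(-261.9) + 2·(+0.0) + 4·(+0.0) = -261.9
ΔHrxn = (-827.4) − (-261.9) = -565.5 kcal/mol

ΔHrxn = -565.5 kcal/mol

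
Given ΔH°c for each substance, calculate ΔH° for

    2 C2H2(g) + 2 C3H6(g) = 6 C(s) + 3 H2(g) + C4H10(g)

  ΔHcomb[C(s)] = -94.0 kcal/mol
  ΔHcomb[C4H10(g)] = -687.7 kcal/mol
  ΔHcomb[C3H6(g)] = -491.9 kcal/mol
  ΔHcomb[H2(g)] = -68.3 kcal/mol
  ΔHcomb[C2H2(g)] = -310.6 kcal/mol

Using ΔH = Σ nΔHc°(reactants) − Σ nΔHc°(products):
= [2·(-310.6) + 2·(-491.9)] − [6·(-94.0) + 3·(-68.3) + 1·(-687.7)]
= -148.4 kcal/mol

ΔH° = -148.4 kcal/mol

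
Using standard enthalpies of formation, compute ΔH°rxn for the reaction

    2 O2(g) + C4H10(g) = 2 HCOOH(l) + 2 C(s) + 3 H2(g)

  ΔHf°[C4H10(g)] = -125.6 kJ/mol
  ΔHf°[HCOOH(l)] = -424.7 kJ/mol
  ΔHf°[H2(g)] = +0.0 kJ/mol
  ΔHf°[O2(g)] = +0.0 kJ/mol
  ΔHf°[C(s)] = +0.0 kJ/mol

Products: 2·(-424.7) + 2·(+0.0) + 3·(+0.0) = -849.4
Reactants: 2·(+0.0) + 1·(-125.6) = -125.6
ΔH°rxn = (-849.4) − (-125.6) = -723.8 kJ/mol

ΔH°rxn = -723.8 kJ/mol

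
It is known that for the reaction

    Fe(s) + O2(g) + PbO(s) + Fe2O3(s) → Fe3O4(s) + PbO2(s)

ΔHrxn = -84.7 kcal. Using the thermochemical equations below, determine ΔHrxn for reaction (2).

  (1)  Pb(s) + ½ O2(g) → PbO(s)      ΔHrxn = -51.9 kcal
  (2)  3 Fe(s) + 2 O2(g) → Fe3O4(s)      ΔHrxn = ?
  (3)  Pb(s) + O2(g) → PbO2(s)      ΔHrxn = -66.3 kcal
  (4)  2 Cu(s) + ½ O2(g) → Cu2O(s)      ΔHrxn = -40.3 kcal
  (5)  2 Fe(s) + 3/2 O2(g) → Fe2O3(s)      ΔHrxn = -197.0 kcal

(1) reversed: +51.9 kcal
(2) as written: contributes x
(3) as written: -66.3 kcal
(4): not needed.
(5) reversed: +197.0 kcal
-84.7 = (+51.9) + (-66.3) + (+197.0) + x
x = (-84.7 − (+182.6)) / (1) = -267.3 kcal

ΔHrxn = -267.3 kcal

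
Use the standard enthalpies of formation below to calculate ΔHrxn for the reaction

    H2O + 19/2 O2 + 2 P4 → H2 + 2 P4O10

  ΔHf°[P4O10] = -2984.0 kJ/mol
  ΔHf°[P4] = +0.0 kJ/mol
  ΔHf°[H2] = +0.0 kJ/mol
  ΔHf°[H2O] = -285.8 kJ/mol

Products: 1·(+0.0) + 2·(-2984.0) = -5968.0
Reactants: 1·(-285.8) + 19/2·(+0.0) + 2·(+0.0) = -285.8
ΔHrxn = (-5968.0) − (-285.8) = -5682.2 kJ/mol

ΔHrxn = -5682.2 kJ/mol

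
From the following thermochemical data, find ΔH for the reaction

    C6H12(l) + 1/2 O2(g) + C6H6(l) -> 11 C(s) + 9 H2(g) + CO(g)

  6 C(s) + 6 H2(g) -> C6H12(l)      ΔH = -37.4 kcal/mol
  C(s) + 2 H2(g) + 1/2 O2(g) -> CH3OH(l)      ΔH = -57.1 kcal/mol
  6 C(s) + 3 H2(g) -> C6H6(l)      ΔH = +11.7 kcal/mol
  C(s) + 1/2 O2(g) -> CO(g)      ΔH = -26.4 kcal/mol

equation 1 reversed: +37.4 kcal/mol
equation 2: not needed.
equation 3 reversed: -11.7 kcal/mol
equation 4 as written: -26.4 kcal/mol
ΔH = (-1)·(-37.4) + (-1)·(+11.7) + (1)·(-26.4) = -0.7 kcal/mol

ΔH = -0.7 kcal/mol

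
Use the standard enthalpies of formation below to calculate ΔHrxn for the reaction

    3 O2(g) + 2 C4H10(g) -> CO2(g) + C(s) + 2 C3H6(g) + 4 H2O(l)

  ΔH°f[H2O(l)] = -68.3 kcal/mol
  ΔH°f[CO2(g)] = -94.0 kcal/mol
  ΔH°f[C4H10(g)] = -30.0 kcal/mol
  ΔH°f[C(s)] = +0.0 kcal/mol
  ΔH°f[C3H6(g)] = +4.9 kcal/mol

Products: 1·(-94.0) + 1·(+0.0) + 2·(+4.9) + 4·(-68.3) = -357.4
Reactants: 3·(+0.0) + 2·(-30.0) = -60.0
ΔHrxn = (-357.4) − (-60.0) = -297.4 kcal/mol

ΔHrxn = -297.4 kcal/mol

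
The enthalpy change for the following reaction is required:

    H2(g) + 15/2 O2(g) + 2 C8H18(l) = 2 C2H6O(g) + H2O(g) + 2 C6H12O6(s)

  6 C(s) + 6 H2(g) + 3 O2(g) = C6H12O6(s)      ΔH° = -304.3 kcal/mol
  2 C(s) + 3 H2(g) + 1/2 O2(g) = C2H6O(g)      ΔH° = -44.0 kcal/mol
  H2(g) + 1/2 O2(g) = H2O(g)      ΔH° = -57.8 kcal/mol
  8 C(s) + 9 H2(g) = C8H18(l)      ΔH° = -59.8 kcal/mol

ΔH° = -634.8 kcal/mol

equation 1 × 2: (2)·(-304.3) = -608.6 kcal/mol
equation 2 × 2: (2)·(-44.0) = -88.0 kcal/mol
equation 3 as written: -57.8 kcal/mol
equation 4 reversed and × 2: (-2)·(-59.8) = +119.6 kcal/mol
Since enthalpy is a state function, ΔH° = (-608.6) + (-88.0) + (-57.8) + (+119.6) = -634.8 kcal/mol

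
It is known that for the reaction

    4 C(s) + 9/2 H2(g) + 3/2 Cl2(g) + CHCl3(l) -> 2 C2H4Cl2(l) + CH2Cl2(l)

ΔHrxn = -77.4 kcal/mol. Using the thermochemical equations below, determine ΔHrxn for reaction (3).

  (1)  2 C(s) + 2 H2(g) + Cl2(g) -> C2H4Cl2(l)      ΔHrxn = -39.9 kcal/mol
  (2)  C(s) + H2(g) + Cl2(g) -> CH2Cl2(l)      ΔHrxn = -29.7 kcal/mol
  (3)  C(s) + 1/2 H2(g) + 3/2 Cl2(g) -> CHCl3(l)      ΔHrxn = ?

(1) × 2: (2)·(-39.9) = -79.8 kcal/mol
(2) as written: -29.7 kcal/mol
(3) reversed: contributes −x
-77.4 = (-79.8) + (-29.7) − x
x = (-77.4 − (-109.5)) / (-1) = -32.1 kcal/mol

ΔHrxn = -32.1 kcal/mol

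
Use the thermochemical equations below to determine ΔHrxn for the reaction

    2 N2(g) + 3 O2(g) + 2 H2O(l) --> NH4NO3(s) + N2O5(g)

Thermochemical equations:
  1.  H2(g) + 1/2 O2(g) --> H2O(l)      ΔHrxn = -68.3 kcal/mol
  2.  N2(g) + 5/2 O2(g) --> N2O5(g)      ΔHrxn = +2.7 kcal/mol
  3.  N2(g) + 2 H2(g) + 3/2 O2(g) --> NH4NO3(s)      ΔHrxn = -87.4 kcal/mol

ΔHrxn = 51.9 kcal/mol

eq. 1 reversed and × 2: (-2)·(-68.3) = +136.6 kcal/mol
eq. 2 as written: +2.7 kcal/mol
eq. 3 as written: -87.4 kcal/mol
Since enthalpy is a state function, ΔHrxn = (+136.6) + (+2.7) + (-87.4) = 51.9 kcal/mol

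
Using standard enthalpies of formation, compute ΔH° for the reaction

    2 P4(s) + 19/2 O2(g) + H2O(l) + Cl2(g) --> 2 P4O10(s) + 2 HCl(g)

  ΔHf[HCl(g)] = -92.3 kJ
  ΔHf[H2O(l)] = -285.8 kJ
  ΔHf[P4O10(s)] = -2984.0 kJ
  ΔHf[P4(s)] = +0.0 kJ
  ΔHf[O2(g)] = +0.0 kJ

ΔH°rxn = Σ nΔHf°(products) − Σ nΔHf°(reactants).
Products: 2·(-2984.0) + 2·(-92.3) = -6152.6
Reactants: 2·(+0.0) + 19/2·(+0.0) + 1·(-285.8) + 1·(+0.0) = -285.8
ΔH° = (-6152.6) − (-285.8) = -5866.8 kJ

ΔH° = -5866.8 kJ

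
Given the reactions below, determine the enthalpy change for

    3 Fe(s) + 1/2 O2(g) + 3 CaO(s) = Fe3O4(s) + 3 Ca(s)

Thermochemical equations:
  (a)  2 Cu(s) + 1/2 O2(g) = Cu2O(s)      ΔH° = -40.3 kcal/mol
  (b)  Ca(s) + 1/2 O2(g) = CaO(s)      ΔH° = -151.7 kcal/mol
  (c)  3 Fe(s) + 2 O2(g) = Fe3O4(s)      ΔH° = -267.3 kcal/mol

(a): not needed (Cu2O(s) appears nowhere else).
(b) reversed and × 3 (reverse to put CaO(s) on the reactant side; ×3 to match 3 CaO(s) in the target): (-3)·(-151.7) = +455.1 kcal/mol
(c) as written (Fe3O4(s) already on the product side): -267.3 kcal/mol
ΔH° = (-3)·(-151.7) + (1)·(-267.3) = 187.8 kcal/mol

ΔH° = 187.8 kcal/mol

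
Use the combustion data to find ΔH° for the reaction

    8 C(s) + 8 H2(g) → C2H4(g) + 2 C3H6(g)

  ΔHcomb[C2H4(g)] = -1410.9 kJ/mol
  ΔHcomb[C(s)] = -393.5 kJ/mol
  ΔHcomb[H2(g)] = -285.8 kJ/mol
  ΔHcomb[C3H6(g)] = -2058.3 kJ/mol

Using ΔH = Σ nΔHc°(reactants) − Σ nΔHc°(products):
= [8·(-393.5) + 8·(-285.8)] − [1·(-1410.9) + 2·(-2058.3)]
= 93.1 kJ/mol

ΔH° = 93.1 kJ/mol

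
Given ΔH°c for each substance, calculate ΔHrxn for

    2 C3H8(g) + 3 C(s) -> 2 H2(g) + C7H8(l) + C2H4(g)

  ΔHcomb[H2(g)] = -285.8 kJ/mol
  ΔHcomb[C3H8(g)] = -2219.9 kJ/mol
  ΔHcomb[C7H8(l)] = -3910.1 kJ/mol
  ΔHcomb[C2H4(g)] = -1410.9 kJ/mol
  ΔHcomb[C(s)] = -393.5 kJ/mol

With combustion enthalpies, reactants minus products:
= [2·(-2219.9) + 3·(-393.5)] − [2·(-285.8) + 1·(-3910.1) + 1·(-1410.9)]
= 272.3 kJ/mol

ΔHrxn = 272.3 kJ/mol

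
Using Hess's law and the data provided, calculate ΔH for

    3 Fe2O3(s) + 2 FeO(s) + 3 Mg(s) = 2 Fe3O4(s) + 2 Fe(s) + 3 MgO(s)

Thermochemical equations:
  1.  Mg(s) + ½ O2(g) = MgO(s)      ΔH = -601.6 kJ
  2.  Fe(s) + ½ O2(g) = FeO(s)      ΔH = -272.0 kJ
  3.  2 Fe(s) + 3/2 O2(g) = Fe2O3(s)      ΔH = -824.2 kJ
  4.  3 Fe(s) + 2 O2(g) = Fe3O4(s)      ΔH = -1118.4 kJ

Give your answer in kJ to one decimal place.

ΔH = -1025.0 kJ

eq. 1 × 3: (3)·(-601.6) = -1804.8 kJ
eq. 2 reversed and × 2: (-2)·(-272.0) = +544.0 kJ
eq. 3 reversed and × 3: (-3)·(-824.2) = +2472.6 kJ
eq. 4 × 2: (2)·(-1118.4) = -2236.8 kJ
ΔH = (-1804.8) + (+544.0) + (+2472.6) + (-2236.8) = -1025.0 kJ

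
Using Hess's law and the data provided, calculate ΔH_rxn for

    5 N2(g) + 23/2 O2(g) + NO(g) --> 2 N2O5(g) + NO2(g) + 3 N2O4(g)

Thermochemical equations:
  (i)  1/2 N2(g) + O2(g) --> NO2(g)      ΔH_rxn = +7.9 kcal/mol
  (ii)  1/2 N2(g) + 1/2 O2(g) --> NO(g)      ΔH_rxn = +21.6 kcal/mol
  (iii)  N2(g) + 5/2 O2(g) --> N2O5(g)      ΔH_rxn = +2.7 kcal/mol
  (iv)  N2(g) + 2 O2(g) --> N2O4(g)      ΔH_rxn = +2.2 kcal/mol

ΔH_rxn = -1.7 kcal/mol

(i) as written (NO2(g) already on the product side): +7.9 kcal/mol
(ii) reversed (reverse to put NO(g) on the reactant side): -21.6 kcal/mol
(iii) × 2 (×2 to match 2 N2O5(g) in the target): (2)·(+2.7) = +5.4 kcal/mol
(iv) × 3 (scale by 3 for the 3 N2O4(g)): (3)·(+2.2) = +6.6 kcal/mol
ΔH_rxn = (+7.9) + (-21.6) + (+5.4) + (+6.6) = -1.7 kcal/mol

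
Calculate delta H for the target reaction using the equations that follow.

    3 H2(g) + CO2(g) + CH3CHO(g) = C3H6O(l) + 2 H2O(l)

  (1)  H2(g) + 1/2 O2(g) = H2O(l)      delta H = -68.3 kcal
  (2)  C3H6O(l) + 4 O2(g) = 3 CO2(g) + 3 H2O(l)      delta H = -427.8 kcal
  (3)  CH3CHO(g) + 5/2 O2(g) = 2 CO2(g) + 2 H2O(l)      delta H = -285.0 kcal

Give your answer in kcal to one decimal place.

delta H = -62.1 kcal

(1) × 3: (3)·(-68.3) = -204.9 kcal
(2) reversed: +427.8 kcal
(3) as written: -285.0 kcal
By Hess's law, delta H = (3)·(-68.3) + (-1)·(-427.8) + (1)·(-285.0) = -62.1 kcal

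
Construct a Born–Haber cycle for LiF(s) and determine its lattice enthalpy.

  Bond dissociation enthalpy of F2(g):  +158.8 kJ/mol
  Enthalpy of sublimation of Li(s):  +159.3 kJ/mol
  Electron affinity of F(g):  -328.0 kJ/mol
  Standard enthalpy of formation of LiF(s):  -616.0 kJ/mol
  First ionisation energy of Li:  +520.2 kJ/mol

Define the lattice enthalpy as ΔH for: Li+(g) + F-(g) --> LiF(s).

U = -1046.9 kJ/mol

ΔHf° = 1·ΔHsub + 1·(ΣIE) + 1/2·D(F2) + 1·EA + U
-616.0 = 1·(+159.3) + 1·(+520.2) + 1/2·(+158.8) + 1·(-328.0) + U
U = -616.0 − (+430.9) = -1046.9 kJ/mol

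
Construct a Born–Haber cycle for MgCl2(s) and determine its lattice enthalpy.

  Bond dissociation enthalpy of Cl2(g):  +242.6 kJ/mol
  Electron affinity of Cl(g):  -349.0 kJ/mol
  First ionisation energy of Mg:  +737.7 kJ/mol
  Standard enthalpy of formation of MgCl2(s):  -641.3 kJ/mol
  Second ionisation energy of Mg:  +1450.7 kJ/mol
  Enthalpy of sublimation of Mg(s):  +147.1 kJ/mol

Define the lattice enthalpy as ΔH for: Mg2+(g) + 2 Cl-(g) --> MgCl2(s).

U = -2521.4 kJ/mol

ΔHf° = 1·ΔHsub + 1·(ΣIE) + 1·D(Cl2) + 2·EA + U
-641.3 = 1·(+147.1) + 1·(+2188.4) + 1·(+242.6) + 2·(-349.0) + U
U = -641.3 − (+1880.1) = -2521.4 kJ/mol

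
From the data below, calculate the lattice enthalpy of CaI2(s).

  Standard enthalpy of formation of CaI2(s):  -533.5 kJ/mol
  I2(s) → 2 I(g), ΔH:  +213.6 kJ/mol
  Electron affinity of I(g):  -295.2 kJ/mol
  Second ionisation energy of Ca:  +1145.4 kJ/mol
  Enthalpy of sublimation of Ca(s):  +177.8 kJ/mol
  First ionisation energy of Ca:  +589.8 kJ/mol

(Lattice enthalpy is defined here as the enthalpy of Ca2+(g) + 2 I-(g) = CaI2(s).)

ΔHf° = 1·ΔHsub + 1·(ΣIE) + 1·D(I2) + 2·EA + U
-533.5 = 1·(+177.8) + 1·(+1735.2) + 1·(+213.6) + 2·(-295.2) + U
U = -533.5 − (+1536.2) = -2069.7 kJ/mol

U = -2069.7 kJ/mol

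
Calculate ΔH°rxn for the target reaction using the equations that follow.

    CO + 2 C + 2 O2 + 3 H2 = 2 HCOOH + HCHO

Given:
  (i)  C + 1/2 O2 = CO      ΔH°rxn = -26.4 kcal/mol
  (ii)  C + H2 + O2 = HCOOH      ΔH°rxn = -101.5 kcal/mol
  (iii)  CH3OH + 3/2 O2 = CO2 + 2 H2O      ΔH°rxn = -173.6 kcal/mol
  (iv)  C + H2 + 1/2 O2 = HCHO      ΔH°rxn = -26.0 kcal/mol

(i) reversed (reverse to put CO on the reactant side): +26.4 kcal/mol
(ii) × 2 (scale by 2 for the 2 HCOOH): (2)·(-101.5) = -203.0 kcal/mol
(iii): not needed (CO2 appears nowhere else).
(iv) as written (HCHO already on the product side): -26.0 kcal/mol
By Hess's law, ΔH°rxn = (+26.4) + (-203.0) + (-26.0) = -202.6 kcal/mol

ΔH°rxn = -202.6 kcal/mol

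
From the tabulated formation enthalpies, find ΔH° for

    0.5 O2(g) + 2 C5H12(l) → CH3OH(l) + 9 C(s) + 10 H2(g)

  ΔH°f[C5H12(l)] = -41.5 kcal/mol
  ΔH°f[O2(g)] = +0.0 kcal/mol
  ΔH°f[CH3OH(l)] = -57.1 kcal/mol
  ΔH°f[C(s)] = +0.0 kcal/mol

ΔH° = 25.9 kcal/mol

Products: 1·(-57.1) + 9·(+0.0) + 10·(+0.0) = -57.1
Reactants: 1/2·(+0.0) + 2·(-41.5) = -83.0
ΔH° = (-57.1) − (-83.0) = 25.9 kcal/mol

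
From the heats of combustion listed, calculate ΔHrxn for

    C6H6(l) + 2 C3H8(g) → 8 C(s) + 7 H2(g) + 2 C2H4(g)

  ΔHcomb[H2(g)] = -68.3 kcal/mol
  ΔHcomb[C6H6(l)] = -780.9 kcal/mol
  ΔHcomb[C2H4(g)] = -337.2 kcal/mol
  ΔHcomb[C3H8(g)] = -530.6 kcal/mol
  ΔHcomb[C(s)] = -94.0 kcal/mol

ΔHrxn = 62.4 kcal/mol

Using ΔH = Σ nΔHc°(reactants) − Σ nΔHc°(products):
= [1·(-780.9) + 2·(-530.6)] − [8·(-94.0) + 7·(-68.3) + 2·(-337.2)]
= 62.4 kcal/mol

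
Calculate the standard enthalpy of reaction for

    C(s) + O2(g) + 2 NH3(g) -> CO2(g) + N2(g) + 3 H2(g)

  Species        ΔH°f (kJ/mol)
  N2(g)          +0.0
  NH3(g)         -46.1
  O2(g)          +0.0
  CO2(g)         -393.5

ΔH°rxn = -301.3 kJ/mol

Products: 1·(-393.5) + 1·(+0.0) + 3·(+0.0) = -393.5
Reactants: 1·(+0.0) + 1·(+0.0) + 2·(-46.1) = -92.2
ΔH°rxn = (-393.5) − (-92.2) = -301.3 kJ/mol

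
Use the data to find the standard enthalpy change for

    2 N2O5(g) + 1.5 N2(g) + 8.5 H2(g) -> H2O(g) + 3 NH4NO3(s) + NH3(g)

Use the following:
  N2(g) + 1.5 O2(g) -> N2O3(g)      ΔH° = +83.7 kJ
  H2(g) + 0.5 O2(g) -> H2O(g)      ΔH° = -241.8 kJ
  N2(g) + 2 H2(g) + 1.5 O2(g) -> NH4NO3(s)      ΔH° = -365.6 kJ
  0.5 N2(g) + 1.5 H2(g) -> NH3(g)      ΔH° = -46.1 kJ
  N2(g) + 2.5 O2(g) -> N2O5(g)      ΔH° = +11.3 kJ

ΔH° = -1407.3 kJ

equation 1: not needed (N2O3(g) appears nowhere else).
equation 2 as written (H2O(g) already on the product side): -241.8 kJ
equation 3 × 3 (×3 to match 3 NH4NO3(s) in the target): (3)·(-365.6) = -1096.8 kJ
equation 4 as written (NH3(g) already on the product side): -46.1 kJ
equation 5 reversed and × 2 (reverse to put N2O5(g) on the reactant side; ×2 to match 2 N2O5(g) in the target): (-2)·(+11.3) = -22.6 kJ
Combining the equations, ΔH° = (1)·(-241.8) + (3)·(-365.6) + (1)·(-46.1) + (-2)·(+11.3) = -1407.3 kJ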